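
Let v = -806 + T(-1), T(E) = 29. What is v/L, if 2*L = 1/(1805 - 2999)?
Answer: 1855476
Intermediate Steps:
v = -777 (v = -806 + 29 = -777)
L = -1/2388 (L = 1/(2*(1805 - 2999)) = (½)/(-1194) = (½)*(-1/1194) = -1/2388 ≈ -0.00041876)
v/L = -777/(-1/2388) = -777*(-2388) = 1855476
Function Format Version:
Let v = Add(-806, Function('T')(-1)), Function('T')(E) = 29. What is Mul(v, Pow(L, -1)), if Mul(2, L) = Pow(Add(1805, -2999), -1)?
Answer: 1855476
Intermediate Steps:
v = -777 (v = Add(-806, 29) = -777)
L = Rational(-1, 2388) (L = Mul(Rational(1, 2), Pow(Add(1805, -2999), -1)) = Mul(Rational(1, 2), Pow(-1194, -1)) = Mul(Rational(1, 2), Rational(-1, 1194)) = Rational(-1, 2388) ≈ -0.00041876)
Mul(v, Pow(L, -1)) = Mul(-777, Pow(Rational(-1, 2388), -1)) = Mul(-777, -2388) = 1855476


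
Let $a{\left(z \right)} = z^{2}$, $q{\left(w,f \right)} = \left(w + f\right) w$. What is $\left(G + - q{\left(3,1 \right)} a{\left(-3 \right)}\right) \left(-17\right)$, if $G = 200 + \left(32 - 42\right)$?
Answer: $-1394$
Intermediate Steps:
$q{\left(w,f \right)} = w \left(f + w\right)$ ($q{\left(w,f \right)} = \left(f + w\right) w = w \left(f + w\right)$)
$G = 190$ ($G = 200 - 10 = 190$)
$\left(G + - q{\left(3,1 \right)} a{\left(-3 \right)}\right) \left(-17\right) = \left(190 + - 3 \left(1 + 3\right) \left(-3\right)^{2}\right) \left(-17\right) = \left(190 + - 3 \cdot 4 \cdot 9\right) \left(-17\right) = \left(190 + \left(-1\right) 12 \cdot 9\right) \left(-17\right) = \left(190 - 108\right) \left(-17\right) = 82 \left(-17\right) = -1394$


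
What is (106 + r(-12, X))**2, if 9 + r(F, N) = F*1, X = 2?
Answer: 7225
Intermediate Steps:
r(F, N) = -9 + F (r(F, N) = -9 + F*1 = -9 + F)
(106 + r(-12, X))**2 = (106 + (-9 - 12))**2 = (106 - 21)**2 = 85**2 = 7225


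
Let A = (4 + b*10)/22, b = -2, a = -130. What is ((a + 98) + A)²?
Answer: 129600/121 ≈ 1071.1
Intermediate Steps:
A = -8/11 (A = (4 - 2*10)/22 = (4 - 20)*(1/22) = -16*1/22 = -8/11 ≈ -0.72727)
((a + 98) + A)² = ((-130 + 98) - 8/11)² = (-32 - 8/11)² = (-360/11)² = 129600/121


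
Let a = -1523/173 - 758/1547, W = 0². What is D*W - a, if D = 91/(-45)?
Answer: 2487215/267631 ≈ 9.2934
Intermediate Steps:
D = -91/45 (D = 91*(-1/45) = -91/45 ≈ -2.0222)
W = 0
a = -2487215/267631 (a = -1523*1/173 - 758*1/1547 = -1523/173 - 758/1547 = -2487215/267631 ≈ -9.2934)
D*W - a = -91/45*0 - 1*(-2487215/267631) = 0 + 2487215/267631 = 2487215/267631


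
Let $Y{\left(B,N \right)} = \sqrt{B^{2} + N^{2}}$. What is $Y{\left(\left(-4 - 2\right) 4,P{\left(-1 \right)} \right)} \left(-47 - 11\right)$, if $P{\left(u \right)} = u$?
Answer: $- 58 \sqrt{577} \approx -1393.2$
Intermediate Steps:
$Y{\left(\left(-4 - 2\right) 4,P{\left(-1 \right)} \right)} \left(-47 - 11\right) = \sqrt{\left(\left(-4 - 2\right) 4\right)^{2} + \left(-1\right)^{2}} \left(-47 - 11\right) = \sqrt{\left(\left(-6\right) 4\right)^{2} + 1} \left(-58\right) = \sqrt{\left(-24\right)^{2} + 1} \left(-58\right) = \sqrt{576 + 1} \left(-58\right) = \sqrt{577} \left(-58\right) = - 58 \sqrt{577}$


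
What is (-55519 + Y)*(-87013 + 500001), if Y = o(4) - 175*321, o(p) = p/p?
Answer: -46127868684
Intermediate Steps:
o(p) = 1
Y = -56174 (Y = 1 - 175*321 = 1 - 56175 = -56174)
(-55519 + Y)*(-87013 + 500001) = (-55519 - 56174)*(-87013 + 500001) = -111693*412988 = -46127868684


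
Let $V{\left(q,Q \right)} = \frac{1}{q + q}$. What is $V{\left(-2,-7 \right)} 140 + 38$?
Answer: $3$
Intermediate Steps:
$V{\left(q,Q \right)} = \frac{1}{2 q}$
$V{\left(-2,-7 \right)} 140 + 38 = \frac{1}{2 \left(-2\right)} 140 + 38 = \frac{1}{2} \left(- \frac{1}{2}\right) 140 + 38 = \left(- \frac{1}{4}\right) 140 + 38 = -35 + 38 = 3$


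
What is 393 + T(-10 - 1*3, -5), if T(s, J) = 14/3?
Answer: 1193/3 ≈ 397.67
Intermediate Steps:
T(s, J) = 14/3 (T(s, J) = 14*(1/3) = 14/3)
393 + T(-10 - 1*3, -5) = 393 + 14/3 = 1193/3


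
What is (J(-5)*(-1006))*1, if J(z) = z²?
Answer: -25150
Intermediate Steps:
(J(-5)*(-1006))*1 = ((-5)²*(-1006))*1 = (25*(-1006))*1 = -25150*1 = -25150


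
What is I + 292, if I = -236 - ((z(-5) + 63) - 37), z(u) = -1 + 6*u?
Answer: 61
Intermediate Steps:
I = -231 (I = -236 - (((-1 + 6*(-5)) + 63) - 37) = -236 - (((-1 - 30) + 63) - 37) = -236 - ((-31 + 63) - 37) = -236 - (32 - 37) = -236 - 1*(-5) = -236 + 5 = -231)
I + 292 = -231 + 292 = 61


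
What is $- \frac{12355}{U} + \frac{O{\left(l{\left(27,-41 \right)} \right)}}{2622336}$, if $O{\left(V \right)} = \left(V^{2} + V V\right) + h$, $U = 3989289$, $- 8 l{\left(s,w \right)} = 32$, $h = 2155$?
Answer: $- \frac{7891462079}{3487085386368} \approx -0.0022631$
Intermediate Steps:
$l{\left(s,w \right)} = -4$ ($l{\left(s,w \right)} = \left(- \frac{1}{8}\right) 32 = -4$)
$O{\left(V \right)} = 2155 + 2 V^{2}$ ($O{\left(V \right)} = \left(V^{2} + V V\right) + 2155 = \left(V^{2} + V^{2}\right) + 2155 = 2 V^{2} + 2155 = 2155 + 2 V^{2}$)
$- \frac{12355}{U} + \frac{O{\left(l{\left(27,-41 \right)} \right)}}{2622336} = - \frac{12355}{3989289} + \frac{2155 + 2 \left(-4\right)^{2}}{2622336} = \left(-12355\right) \frac{1}{3989289} + \left(2155 + 2 \cdot 16\right) \frac{1}{2622336} = - \frac{12355}{3989289} + \left(2155 + 32\right) \frac{1}{2622336} = - \frac{12355}{3989289} + 2187 \cdot \frac{1}{2622336} = - \frac{12355}{3989289} + \frac{729}{874112} = - \frac{7891462079}{3487085386368}$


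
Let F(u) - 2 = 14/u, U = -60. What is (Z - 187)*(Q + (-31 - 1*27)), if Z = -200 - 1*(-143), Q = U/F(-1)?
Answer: 12932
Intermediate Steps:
F(u) = 2 + 14/u
Q = 5 (Q = -60/(2 + 14/(-1)) = -60/(2 + 14*(-1)) = -60/(2 - 14) = -60/(-12) = -60*(-1/12) = 5)
Z = -57 (Z = -200 + 143 = -57)
(Z - 187)*(Q + (-31 - 1*27)) = (-57 - 187)*(5 + (-31 - 1*27)) = -244*(5 + (-31 - 27)) = -244*(5 - 58) = -244*(-53) = 12932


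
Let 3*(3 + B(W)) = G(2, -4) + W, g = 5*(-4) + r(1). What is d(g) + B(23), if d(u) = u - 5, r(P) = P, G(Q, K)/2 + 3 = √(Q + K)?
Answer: -64/3 + 2*I*√2/3 ≈ -21.333 + 0.94281*I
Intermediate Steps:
G(Q, K) = -6 + 2*√(K + Q) (G(Q, K) = -6 + 2*√(Q + K) = -6 + 2*√(K + Q))
g = -19 (g = 5*(-4) + 1 = -20 + 1 = -19)
d(u) = -5 + u
B(W) = -5 + W/3 + 2*I*√2/3 (B(W) = -3 + ((-6 + 2*√(-4 + 2)) + W)/3 = -3 + ((-6 + 2*√(-2)) + W)/3 = -3 + ((-6 + 2*(I*√2)) + W)/3 = -3 + ((-6 + 2*I*√2) + W)/3 = -3 + (-6 + W + 2*I*√2)/3 = -3 + (-2 + W/3 + 2*I*√2/3) = -5 + W/3 + 2*I*√2/3)
d(g) + B(23) = (-5 - 19) + (-5 + (⅓)*23 + 2*I*√2/3) = -24 + (-5 + 23/3 + 2*I*√2/3) = -24 + (8/3 + 2*I*√2/3) = -64/3 + 2*I*√2/3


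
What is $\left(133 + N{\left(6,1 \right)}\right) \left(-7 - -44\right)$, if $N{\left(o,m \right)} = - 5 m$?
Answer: $4736$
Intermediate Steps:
$\left(133 + N{\left(6,1 \right)}\right) \left(-7 - -44\right) = \left(133 - 5\right) \left(-7 - -44\right) = \left(133 - 5\right) \left(-7 + 44\right) = 128 \cdot 37 = 4736$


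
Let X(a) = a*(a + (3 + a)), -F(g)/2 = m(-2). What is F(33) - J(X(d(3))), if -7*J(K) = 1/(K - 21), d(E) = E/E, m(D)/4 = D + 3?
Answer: -897/112 ≈ -8.0089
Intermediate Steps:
m(D) = 12 + 4*D (m(D) = 4*(D + 3) = 4*(3 + D) = 12 + 4*D)
F(g) = -8 (F(g) = -2*(12 + 4*(-2)) = -2*(12 - 8) = -2*4 = -8)
d(E) = 1
X(a) = a*(3 + 2*a)
J(K) = -1/(7*(-21 + K)) (J(K) = -1/(7*(K - 21)) = -1/(7*(-21 + K)))
F(33) - J(X(d(3))) = -8 - (-1)/(-147 + 7*(1*(3 + 2*1))) = -8 - (-1)/(-147 + 7*(1*(3 + 2))) = -8 - (-1)/(-147 + 7*(1*5)) = -8 - (-1)/(-147 + 7*5) = -8 - (-1)/(-147 + 35) = -8 - (-1)/(-112) = -8 - (-1)*(-1)/112 = -8 - 1*1/112 = -8 - 1/112 = -897/112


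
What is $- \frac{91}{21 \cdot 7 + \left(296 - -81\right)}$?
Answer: $- \frac{91}{524} \approx -0.17366$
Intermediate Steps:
$- \frac{91}{21 \cdot 7 + \left(296 - -81\right)} = - \frac{91}{147 + \left(296 + 81\right)} = - \frac{91}{147 + 377} = - \frac{91}{524}$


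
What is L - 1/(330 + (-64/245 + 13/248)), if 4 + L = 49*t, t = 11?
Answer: 10720329695/20038113 ≈ 535.00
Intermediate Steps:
L = 535 (L = -4 + 49*11 = -4 + 539 = 535)
L - 1/(330 + (-64/245 + 13/248)) = 535 - 1/(330 + (-64/245 + 13/248)) = 535 - 1/(330 - 12687/60760) = 535 - 1/20038113/60760 = 535 - 1*60760/20038113 = 535 - 60760/20038113 = 10720329695/20038113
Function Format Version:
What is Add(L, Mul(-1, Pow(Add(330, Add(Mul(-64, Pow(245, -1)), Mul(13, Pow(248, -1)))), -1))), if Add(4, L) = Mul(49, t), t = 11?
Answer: Rational(10720329695, 20038113) ≈ 535.00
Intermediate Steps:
L = 535 (L = Add(-4, Mul(49, 11)) = Add(-4, 539) = 535)
Add(L, Mul(-1, Pow(Add(330, Add(Mul(-64, Pow(245, -1)), Mul(13, Pow(248, -1)))), -1))) = Add(535, Mul(-1, Pow(Add(330, Add(Mul(-64, Pow(245, -1)), Mul(13, Pow(248, -1)))), -1))) = Add(535, Mul(-1, Pow(Add(330, Add(Mul(-64, Rational(1, 245)), Mul(13, Rational(1, 248)))), -1))) = Add(535, Mul(-1, Pow(Add(330, Add(Rational(-64, 245), Rational(13, 248))), -1))) = Add(535, Mul(-1, Pow(Add(330, Rational(-12687, 60760)), -1))) = Add(535, Mul(-1, Pow(Rational(20038113, 60760), -1))) = Add(535, Mul(-1, Rational(60760, 20038113))) = Add(535, Rational(-60760, 20038113)) = Rational(10720329695, 20038113)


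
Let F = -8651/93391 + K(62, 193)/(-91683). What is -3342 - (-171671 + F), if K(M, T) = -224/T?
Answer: 4560164377117966/27090767889 ≈ 1.6833e+5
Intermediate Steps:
F = -2509130485/27090767889 (F = -8651/93391 - 224/193/(-91683) = -8651*1/93391 - 224*1/193*(-1/91683) = -8651/93391 - 224/193*(-1/91683) = -8651/93391 + 224/17694819 = -2509130485/27090767889 ≈ -0.092619)
-3342 - (-171671 + F) = -3342 - (-171671 - 2509130485/27090767889) = -3342 - 1*(-4650701723403004/27090767889) = -3342 + 4650701723403004/27090767889 = 4560164377117966/27090767889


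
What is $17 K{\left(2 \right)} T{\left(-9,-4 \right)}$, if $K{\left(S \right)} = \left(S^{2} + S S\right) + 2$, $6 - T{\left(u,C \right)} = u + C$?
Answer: $3230$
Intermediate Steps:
$T{\left(u,C \right)} = 6 - C - u$ ($T{\left(u,C \right)} = 6 - \left(u + C\right) = 6 - \left(C + u\right) = 6 - C - u$)
$K{\left(S \right)} = 2 + 2 S^{2}$ ($K{\left(S \right)} = \left(S^{2} + S^{2}\right) + 2 = 2 S^{2} + 2 = 2 + 2 S^{2}$)
$17 K{\left(2 \right)} T{\left(-9,-4 \right)} = 17 \left(2 + 2 \cdot 2^{2}\right) \left(6 - -4 - -9\right) = 17 \left(2 + 2 \cdot 4\right) \left(6 + 4 + 9\right) = 17 \left(2 + 8\right) 19 = 17 \cdot 10 \cdot 19 = 170 \cdot 19 = 3230$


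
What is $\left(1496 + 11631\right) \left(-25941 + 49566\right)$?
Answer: $310125375$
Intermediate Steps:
$\left(1496 + 11631\right) \left(-25941 + 49566\right) = 13127 \cdot 23625 = 310125375$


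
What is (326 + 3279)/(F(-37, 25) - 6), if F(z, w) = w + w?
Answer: 3605/44 ≈ 81.932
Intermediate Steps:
F(z, w) = 2*w
(326 + 3279)/(F(-37, 25) - 6) = (326 + 3279)/(2*25 - 6) = 3605/(50 - 6) = 3605/44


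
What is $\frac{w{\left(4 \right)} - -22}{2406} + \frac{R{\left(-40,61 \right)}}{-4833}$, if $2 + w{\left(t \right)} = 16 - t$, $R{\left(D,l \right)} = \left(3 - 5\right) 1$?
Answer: $\frac{26578}{1938033} \approx 0.013714$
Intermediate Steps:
$R{\left(D,l \right)} = -2$ ($R{\left(D,l \right)} = \left(-2\right) 1 = -2$)
$w{\left(t \right)} = 14 - t$ ($w{\left(t \right)} = -2 - \left(-16 + t\right) = 14 - t$)
$\frac{w{\left(4 \right)} - -22}{2406} + \frac{R{\left(-40,61 \right)}}{-4833} = \frac{\left(14 - 4\right) - -22}{2406} - \frac{2}{-4833} = \left(\left(14 - 4\right) + 22\right) \frac{1}{2406} - - \frac{2}{4833} = \left(10 + 22\right) \frac{1}{2406} + \frac{2}{4833} = 32 \cdot \frac{1}{2406} + \frac{2}{4833} = \frac{16}{1203} + \frac{2}{4833} = \frac{26578}{1938033}$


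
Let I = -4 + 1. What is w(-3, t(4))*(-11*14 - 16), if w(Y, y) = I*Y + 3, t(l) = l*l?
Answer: -2040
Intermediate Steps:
t(l) = l²
I = -3
w(Y, y) = 3 - 3*Y (w(Y, y) = -3*Y + 3 = 3 - 3*Y)
w(-3, t(4))*(-11*14 - 16) = (3 - 3*(-3))*(-11*14 - 16) = (3 + 9)*(-154 - 16) = 12*(-170) = -2040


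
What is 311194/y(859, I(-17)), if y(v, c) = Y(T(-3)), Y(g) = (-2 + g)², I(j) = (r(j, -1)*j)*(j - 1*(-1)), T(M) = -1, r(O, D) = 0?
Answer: 311194/9 ≈ 34577.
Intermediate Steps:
I(j) = 0 (I(j) = (0*j)*(j - 1*(-1)) = 0*(j + 1) = 0*(1 + j) = 0)
y(v, c) = 9 (y(v, c) = (-2 - 1)² = (-3)² = 9)
311194/y(859, I(-17)) = 311194/9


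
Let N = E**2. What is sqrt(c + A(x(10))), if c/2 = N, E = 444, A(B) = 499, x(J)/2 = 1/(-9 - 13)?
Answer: sqrt(394771) ≈ 628.31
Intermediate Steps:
x(J) = -1/11 (x(J) = 2/(-9 - 13) = 2/(-22) = 2*(-1/22) = -1/11)
N = 197136 (N = 444**2 = 197136)
c = 394272 (c = 2*197136 = 394272)
sqrt(c + A(x(10))) = sqrt(394272 + 499) = sqrt(394771)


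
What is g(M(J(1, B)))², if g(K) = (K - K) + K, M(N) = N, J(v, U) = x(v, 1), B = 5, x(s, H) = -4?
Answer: 16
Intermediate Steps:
J(v, U) = -4
g(K) = K (g(K) = 0 + K = K)
g(M(J(1, B)))² = (-4)² = 16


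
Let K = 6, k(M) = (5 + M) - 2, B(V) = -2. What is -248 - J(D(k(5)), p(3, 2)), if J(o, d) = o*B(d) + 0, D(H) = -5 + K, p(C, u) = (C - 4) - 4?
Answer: -246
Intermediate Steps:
k(M) = 3 + M
p(C, u) = -8 + C (p(C, u) = (-4 + C) - 4 = -8 + C)
D(H) = 1 (D(H) = -5 + 6 = 1)
J(o, d) = -2*o (J(o, d) = o*(-2) + 0 = -2*o + 0 = -2*o)
-248 - J(D(k(5)), p(3, 2)) = -248 - (-2) = -248 - 1*(-2) = -248 + 2 = -246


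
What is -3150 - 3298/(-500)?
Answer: -785851/250 ≈ -3143.4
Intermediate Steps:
-3150 - 3298/(-500) = -3150 - 3298*(-1)/500 = -3150 - 1*(-1649/250) = -3150 + 1649/250 = -785851/250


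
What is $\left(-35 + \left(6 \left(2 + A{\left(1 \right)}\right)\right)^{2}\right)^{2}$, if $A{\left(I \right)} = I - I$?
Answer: $11881$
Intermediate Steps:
$A{\left(I \right)} = 0$
$\left(-35 + \left(6 \left(2 + A{\left(1 \right)}\right)\right)^{2}\right)^{2} = \left(-35 + \left(6 \left(2 + 0\right)\right)^{2}\right)^{2} = \left(-35 + \left(6 \cdot 2\right)^{2}\right)^{2} = \left(-35 + 12^{2}\right)^{2} = \left(-35 + 144\right)^{2} = 109^{2} = 11881$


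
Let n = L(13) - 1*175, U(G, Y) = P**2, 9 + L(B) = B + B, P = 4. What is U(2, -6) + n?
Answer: -142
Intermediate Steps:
L(B) = -9 + 2*B (L(B) = -9 + (B + B) = -9 + 2*B)
U(G, Y) = 16 (U(G, Y) = 4**2 = 16)
n = -158 (n = (-9 + 2*13) - 1*175 = (-9 + 26) - 175 = 17 - 175 = -158)
U(2, -6) + n = 16 - 158 = -142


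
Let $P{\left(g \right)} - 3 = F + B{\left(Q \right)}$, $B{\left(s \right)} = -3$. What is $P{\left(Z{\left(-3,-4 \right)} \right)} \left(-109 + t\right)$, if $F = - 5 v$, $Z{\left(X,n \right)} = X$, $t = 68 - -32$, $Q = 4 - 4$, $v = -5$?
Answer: $-225$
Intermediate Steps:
$Q = 0$
$t = 100$ ($t = 68 + 32 = 100$)
$F = 25$ ($F = \left(-5\right) \left(-5\right) = 25$)
$P{\left(g \right)} = 25$ ($P{\left(g \right)} = 3 + \left(25 - 3\right) = 3 + 22 = 25$)
$P{\left(Z{\left(-3,-4 \right)} \right)} \left(-109 + t\right) = 25 \left(-109 + 100\right) = 25 \left(-9\right) = -225$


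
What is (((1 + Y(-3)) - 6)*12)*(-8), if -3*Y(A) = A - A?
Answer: 480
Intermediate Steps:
Y(A) = 0 (Y(A) = -(A - A)/3 = -⅓*0 = 0)
(((1 + Y(-3)) - 6)*12)*(-8) = (((1 + 0) - 6)*12)*(-8) = ((1 - 6)*12)*(-8) = -5*12*(-8) = -60*(-8) = 480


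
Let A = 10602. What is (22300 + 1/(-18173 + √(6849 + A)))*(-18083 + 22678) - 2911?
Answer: 33838285006406607/330240478 - 13785*√1939/330240478 ≈ 1.0247e+8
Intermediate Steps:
(22300 + 1/(-18173 + √(6849 + A)))*(-18083 + 22678) - 2911 = (22300 + 1/(-18173 + √(6849 + 10602)))*(-18083 + 22678) - 2911 = (22300 + 1/(-18173 + √17451))*4595 - 2911 = (22300 + 1/(-18173 + 3*√1939))*4595 - 2911 = (102468500 + 4595/(-18173 + 3*√1939)) - 2911 = 102465589 + 4595/(-18173 + 3*√1939)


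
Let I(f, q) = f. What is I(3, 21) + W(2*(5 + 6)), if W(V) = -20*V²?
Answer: -9677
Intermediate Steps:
I(3, 21) + W(2*(5 + 6)) = 3 - 20*4*(5 + 6)² = 3 - 20*(2*11)² = 3 - 20*22² = 3 - 20*484 = 3 - 9680 = -9677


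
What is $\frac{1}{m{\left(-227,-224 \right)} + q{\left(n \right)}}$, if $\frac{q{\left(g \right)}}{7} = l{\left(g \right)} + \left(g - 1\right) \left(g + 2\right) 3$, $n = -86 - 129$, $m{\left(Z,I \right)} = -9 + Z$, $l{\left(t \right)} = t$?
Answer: $\frac{1}{964427} \approx 1.0369 \cdot 10^{-6}$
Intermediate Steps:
$n = -215$
$q{\left(g \right)} = 7 g + 21 \left(-1 + g\right) \left(2 + g\right)$ ($q{\left(g \right)} = 7 \left(g + \left(g - 1\right) \left(g + 2\right) 3\right) = 7 \left(g + \left(-1 + g\right) \left(2 + g\right) 3\right) = 7 \left(g + 3 \left(-1 + g\right) \left(2 + g\right)\right) = 7 g + 21 \left(-1 + g\right) \left(2 + g\right)$)
$\frac{1}{m{\left(-227,-224 \right)} + q{\left(n \right)}} = \frac{1}{\left(-9 - 227\right) + \left(-42 + 21 \left(-215\right)^{2} + 28 \left(-215\right)\right)} = \frac{1}{-236 - -964663} = \frac{1}{-236 + 964663} = \frac{1}{964427}$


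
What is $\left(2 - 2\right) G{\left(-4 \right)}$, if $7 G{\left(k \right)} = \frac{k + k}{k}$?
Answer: $0$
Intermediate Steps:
$G{\left(k \right)} = \frac{2}{7}$ ($G{\left(k \right)} = \frac{\left(k + k\right) \frac{1}{k}}{7} = \frac{2 k \frac{1}{k}}{7} = \frac{1}{7} \cdot 2 = \frac{2}{7}$)
$\left(2 - 2\right) G{\left(-4 \right)} = \left(2 - 2\right) \frac{2}{7} = 0 \cdot \frac{2}{7} = 0$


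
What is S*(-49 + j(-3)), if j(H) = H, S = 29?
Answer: -1508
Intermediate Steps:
S*(-49 + j(-3)) = 29*(-49 - 3) = 29*(-52) = -1508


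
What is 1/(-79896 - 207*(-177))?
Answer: -1/43257 ≈ -2.3118e-5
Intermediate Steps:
1/(-79896 - 207*(-177)) = 1/(-79896 + 36639) = 1/(-43257) = -1/43257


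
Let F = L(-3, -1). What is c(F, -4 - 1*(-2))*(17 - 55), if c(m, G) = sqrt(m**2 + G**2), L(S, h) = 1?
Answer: -38*sqrt(5) ≈ -84.971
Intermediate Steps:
F = 1
c(m, G) = sqrt(G**2 + m**2)
c(F, -4 - 1*(-2))*(17 - 55) = sqrt((-4 - 1*(-2))**2 + 1**2)*(17 - 55) = sqrt((-4 + 2)**2 + 1)*(-38) = sqrt((-2)**2 + 1)*(-38) = sqrt(4 + 1)*(-38) = sqrt(5)*(-38) = -38*sqrt(5)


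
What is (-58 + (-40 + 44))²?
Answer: 2916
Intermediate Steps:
(-58 + (-40 + 44))² = (-58 + 4)² = (-54)² = 2916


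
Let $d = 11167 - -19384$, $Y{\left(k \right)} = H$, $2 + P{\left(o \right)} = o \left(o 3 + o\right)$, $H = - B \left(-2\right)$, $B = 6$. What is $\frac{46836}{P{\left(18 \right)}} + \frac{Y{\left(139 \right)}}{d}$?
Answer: $\frac{715451082}{19766497} \approx 36.195$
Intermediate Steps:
$H = 12$ ($H = \left(-1\right) 6 \left(-2\right) = \left(-6\right) \left(-2\right) = 12$)
$P{\left(o \right)} = -2 + 4 o^{2}$ ($P{\left(o \right)} = -2 + o \left(o 3 + o\right) = -2 + o \left(3 o + o\right) = -2 + o 4 o = -2 + 4 o^{2}$)
$Y{\left(k \right)} = 12$
$d = 30551$ ($d = 11167 + 19384 = 30551$)
$\frac{46836}{P{\left(18 \right)}} + \frac{Y{\left(139 \right)}}{d} = \frac{46836}{-2 + 4 \cdot 18^{2}} + \frac{12}{30551} = \frac{46836}{-2 + 4 \cdot 324} + 12 \cdot \frac{1}{30551} = \frac{46836}{-2 + 1296} + \frac{12}{30551} = \frac{46836}{1294} + \frac{12}{30551} = 46836 \cdot \frac{1}{1294} + \frac{12}{30551} = \frac{23418}{647} + \frac{12}{30551} = \frac{715451082}{19766497}$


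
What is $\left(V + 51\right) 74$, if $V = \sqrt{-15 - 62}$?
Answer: $3774 + 74 i \sqrt{77} \approx 3774.0 + 649.35 i$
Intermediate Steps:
$V = i \sqrt{77}$ ($V = \sqrt{-77} = i \sqrt{77} \approx 8.775 i$)
$\left(V + 51\right) 74 = \left(i \sqrt{77} + 51\right) 74 = \left(51 + i \sqrt{77}\right) 74 = 3774 + 74 i \sqrt{77}$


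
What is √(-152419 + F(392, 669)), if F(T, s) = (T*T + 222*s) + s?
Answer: 4*√9402 ≈ 387.86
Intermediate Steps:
F(T, s) = T² + 223*s (F(T, s) = (T² + 222*s) + s = T² + 223*s)
√(-152419 + F(392, 669)) = √(-152419 + (392² + 223*669)) = √(-152419 + (153664 + 149187)) = √(-152419 + 302851) = √150432 = 4*√9402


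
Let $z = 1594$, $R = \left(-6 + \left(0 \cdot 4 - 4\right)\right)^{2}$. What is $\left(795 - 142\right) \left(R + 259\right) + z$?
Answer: $236021$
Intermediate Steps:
$R = 100$ ($R = \left(-6 + \left(0 - 4\right)\right)^{2} = \left(-6 - 4\right)^{2} = \left(-10\right)^{2} = 100$)
$\left(795 - 142\right) \left(R + 259\right) + z = \left(795 - 142\right) \left(100 + 259\right) + 1594 = 653 \cdot 359 + 1594 = 234427 + 1594 = 236021$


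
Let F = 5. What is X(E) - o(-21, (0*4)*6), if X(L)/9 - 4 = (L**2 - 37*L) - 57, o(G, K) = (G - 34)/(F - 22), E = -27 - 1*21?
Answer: 616076/17 ≈ 36240.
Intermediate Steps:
E = -48 (E = -27 - 21 = -48)
o(G, K) = 2 - G/17 (o(G, K) = (G - 34)/(5 - 22) = (-34 + G)/(-17) = (-34 + G)*(-1/17) = 2 - G/17)
X(L) = -477 - 333*L + 9*L**2 (X(L) = 36 + 9*((L**2 - 37*L) - 57) = 36 + 9*(-57 + L**2 - 37*L) = 36 + (-513 - 333*L + 9*L**2) = -477 - 333*L + 9*L**2)
X(E) - o(-21, (0*4)*6) = (-477 - 333*(-48) + 9*(-48)**2) - (2 - 1/17*(-21)) = (-477 + 15984 + 9*2304) - (2 + 21/17) = (-477 + 15984 + 20736) - 1*55/17 = 36243 - 55/17 = 616076/17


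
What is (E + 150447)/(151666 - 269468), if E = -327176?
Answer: 176729/117802 ≈ 1.5002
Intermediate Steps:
(E + 150447)/(151666 - 269468) = (-327176 + 150447)/(151666 - 269468) = -176729/(-117802) = -176729*(-1/117802) = 176729/117802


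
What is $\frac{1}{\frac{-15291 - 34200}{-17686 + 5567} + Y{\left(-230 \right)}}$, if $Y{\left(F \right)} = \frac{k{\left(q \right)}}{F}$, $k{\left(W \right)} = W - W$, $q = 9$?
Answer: $\frac{12119}{49491} \approx 0.24487$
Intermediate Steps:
$k{\left(W \right)} = 0$
$Y{\left(F \right)} = 0$ ($Y{\left(F \right)} = \frac{0}{F} = 0$)
$\frac{1}{\frac{-15291 - 34200}{-17686 + 5567} + Y{\left(-230 \right)}} = \frac{1}{\frac{-15291 - 34200}{-17686 + 5567} + 0} = \frac{1}{- \frac{49491}{-12119} + 0} = \frac{1}{\left(-49491\right) \left(- \frac{1}{12119}\right) + 0} = \frac{1}{\frac{49491}{12119} + 0} = \frac{1}{\frac{49491}{12119}} = \frac{12119}{49491}$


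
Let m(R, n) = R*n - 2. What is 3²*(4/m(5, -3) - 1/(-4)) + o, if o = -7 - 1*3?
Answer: -671/68 ≈ -9.8676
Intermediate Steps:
m(R, n) = -2 + R*n
o = -10 (o = -7 - 3 = -10)
3²*(4/m(5, -3) - 1/(-4)) + o = 3²*(4/(-2 + 5*(-3)) - 1/(-4)) - 10 = 9*(4/(-2 - 15) - 1*(-¼)) - 10 = 9*(4/(-17) + ¼) - 10 = 9*(4*(-1/17) + ¼) - 10 = 9*(-4/17 + ¼) - 10 = 9*(1/68) - 10 = 9/68 - 10 = -671/68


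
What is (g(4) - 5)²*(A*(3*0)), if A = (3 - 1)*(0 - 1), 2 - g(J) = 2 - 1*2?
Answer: 0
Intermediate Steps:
g(J) = 2 (g(J) = 2 - (2 - 1*2) = 2 - (2 - 2) = 2 - 1*0 = 2 + 0 = 2)
A = -2 (A = 2*(-1) = -2)
(g(4) - 5)²*(A*(3*0)) = (2 - 5)²*(-6*0) = (-3)²*(-2*0) = 9*0 = 0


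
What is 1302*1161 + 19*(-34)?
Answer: 1510976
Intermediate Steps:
1302*1161 + 19*(-34) = 1511622 - 646 = 1510976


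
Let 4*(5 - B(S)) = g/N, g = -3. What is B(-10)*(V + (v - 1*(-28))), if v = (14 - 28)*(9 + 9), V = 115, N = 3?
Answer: -2289/4 ≈ -572.25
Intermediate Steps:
v = -252 (v = -14*18 = -252)
B(S) = 21/4 (B(S) = 5 - (-3)/(4*3) = 5 - ¼*(-1) = 5 + ¼ = 21/4)
B(-10)*(V + (v - 1*(-28))) = 21*(115 + (-252 - 1*(-28)))/4 = 21*(115 + (-252 + 28))/4 = 21*(115 - 224)/4 = (21/4)*(-109) = -2289/4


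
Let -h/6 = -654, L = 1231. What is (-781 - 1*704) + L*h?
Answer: 4828959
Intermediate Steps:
h = 3924 (h = -6*(-654) = 3924)
(-781 - 1*704) + L*h = (-781 - 1*704) + 1231*3924 = (-781 - 704) + 4830444 = -1485 + 4830444 = 4828959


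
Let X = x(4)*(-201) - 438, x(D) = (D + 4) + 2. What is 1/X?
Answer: -1/2448 ≈ -0.00040850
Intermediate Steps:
x(D) = 6 + D (x(D) = (4 + D) + 2 = 6 + D)
X = -2448 (X = (6 + 4)*(-201) - 438 = 10*(-201) - 438 = -2010 - 438 = -2448)
1/X = 1/(-2448) = -1/2448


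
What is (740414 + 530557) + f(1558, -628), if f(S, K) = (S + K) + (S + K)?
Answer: 1272831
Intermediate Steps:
f(S, K) = 2*K + 2*S (f(S, K) = (K + S) + (K + S) = 2*K + 2*S)
(740414 + 530557) + f(1558, -628) = (740414 + 530557) + (2*(-628) + 2*1558) = 1270971 + (-1256 + 3116) = 1270971 + 1860 = 1272831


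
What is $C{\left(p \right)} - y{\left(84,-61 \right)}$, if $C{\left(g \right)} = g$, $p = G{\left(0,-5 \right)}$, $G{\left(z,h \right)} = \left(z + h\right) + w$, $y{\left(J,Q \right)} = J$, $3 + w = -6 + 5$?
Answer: $-93$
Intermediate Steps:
$w = -4$ ($w = -3 + \left(-6 + 5\right) = -3 - 1 = -4$)
$G{\left(z,h \right)} = -4 + h + z$ ($G{\left(z,h \right)} = \left(z + h\right) - 4 = \left(h + z\right) - 4 = -4 + h + z$)
$p = -9$ ($p = -4 - 5 + 0 = -9$)
$C{\left(p \right)} - y{\left(84,-61 \right)} = -9 - 84 = -93$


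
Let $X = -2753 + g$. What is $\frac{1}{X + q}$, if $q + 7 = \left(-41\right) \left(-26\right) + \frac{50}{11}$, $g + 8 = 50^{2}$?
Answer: $\frac{11}{8828} \approx 0.001246$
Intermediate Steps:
$g = 2492$ ($g = -8 + 50^{2} = -8 + 2500 = 2492$)
$q = \frac{11699}{11}$ ($q = -7 + \left(\left(-41\right) \left(-26\right) + \frac{50}{11}\right) = -7 + \left(1066 + 50 \cdot \frac{1}{11}\right) = -7 + \left(1066 + \frac{50}{11}\right) = -7 + \frac{11776}{11} = \frac{11699}{11} \approx 1063.5$)
$X = -261$ ($X = -2753 + 2492 = -261$)
$\frac{1}{X + q} = \frac{1}{-261 + \frac{11699}{11}} = \frac{1}{\frac{8828}{11}} = \frac{11}{8828}$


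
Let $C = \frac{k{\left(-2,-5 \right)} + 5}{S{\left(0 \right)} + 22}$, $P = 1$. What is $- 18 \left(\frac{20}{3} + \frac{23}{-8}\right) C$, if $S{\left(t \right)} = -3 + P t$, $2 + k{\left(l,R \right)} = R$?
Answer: $\frac{273}{38} \approx 7.1842$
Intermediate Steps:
$k{\left(l,R \right)} = -2 + R$
$S{\left(t \right)} = -3 + t$ ($S{\left(t \right)} = -3 + 1 t = -3 + t$)
$C = - \frac{2}{19}$ ($C = \frac{\left(-2 - 5\right) + 5}{\left(-3 + 0\right) + 22} = \frac{-7 + 5}{-3 + 22} = - \frac{2}{19} \approx -0.10526$)
$- 18 \left(\frac{20}{3} + \frac{23}{-8}\right) C = - 18 \left(\frac{20}{3} + \frac{23}{-8}\right) \left(- \frac{2}{19}\right) = - 18 \left(20 \cdot \frac{1}{3} + 23 \left(- \frac{1}{8}\right)\right) \left(- \frac{2}{19}\right) = - 18 \left(\frac{20}{3} - \frac{23}{8}\right) \left(- \frac{2}{19}\right) = \left(-18\right) \frac{91}{24} \left(- \frac{2}{19}\right) = \left(- \frac{273}{4}\right) \left(- \frac{2}{19}\right) = \frac{273}{38}$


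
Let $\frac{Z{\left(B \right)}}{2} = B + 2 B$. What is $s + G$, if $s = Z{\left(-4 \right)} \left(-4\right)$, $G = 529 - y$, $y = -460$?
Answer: $1085$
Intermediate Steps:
$Z{\left(B \right)} = 6 B$ ($Z{\left(B \right)} = 2 \left(B + 2 B\right) = 2 \cdot 3 B = 6 B$)
$G = 989$ ($G = 529 - -460 = 529 + 460 = 989$)
$s = 96$ ($s = 6 \left(-4\right) \left(-4\right) = \left(-24\right) \left(-4\right) = 96$)
$s + G = 96 + 989 = 1085$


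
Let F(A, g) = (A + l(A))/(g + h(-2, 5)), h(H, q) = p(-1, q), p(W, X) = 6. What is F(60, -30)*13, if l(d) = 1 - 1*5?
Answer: -91/3 ≈ -30.333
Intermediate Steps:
l(d) = -4 (l(d) = 1 - 5 = -4)
h(H, q) = 6
F(A, g) = (-4 + A)/(6 + g) (F(A, g) = (A - 4)/(g + 6) = (-4 + A)/(6 + g))
F(60, -30)*13 = ((-4 + 60)/(6 - 30))*13 = (56/(-24))*13 = -1/24*56*13 = -7/3*13 = -91/3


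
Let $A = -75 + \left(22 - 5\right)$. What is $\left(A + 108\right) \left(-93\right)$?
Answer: $-4650$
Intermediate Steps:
$A = -58$ ($A = -75 + \left(22 - 5\right) = -75 + 17 = -58$)
$\left(A + 108\right) \left(-93\right) = \left(-58 + 108\right) \left(-93\right) = 50 \left(-93\right) = -4650$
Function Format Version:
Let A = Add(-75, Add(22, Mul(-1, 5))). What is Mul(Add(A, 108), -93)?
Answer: -4650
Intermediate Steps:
A = -58 (A = Add(-75, Add(22, -5)) = Add(-75, 17) = -58)
Mul(Add(A, 108), -93) = Mul(Add(-58, 108), -93) = Mul(50, -93) = -4650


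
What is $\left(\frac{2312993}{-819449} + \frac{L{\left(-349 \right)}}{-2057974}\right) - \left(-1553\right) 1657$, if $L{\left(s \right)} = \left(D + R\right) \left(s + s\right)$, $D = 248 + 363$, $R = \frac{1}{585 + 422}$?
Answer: $\frac{2185016953034218886502}{849104784740141} \approx 2.5733 \cdot 10^{6}$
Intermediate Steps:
$R = \frac{1}{1007} \approx 0.00099305$
$D = 611$
$L{\left(s \right)} = \frac{1230556 s}{1007}$ ($L{\left(s \right)} = \left(611 + \frac{1}{1007}\right) \left(s + s\right) = \frac{615278 \cdot 2 s}{1007} = \frac{1230556 s}{1007}$)
$\left(\frac{2312993}{-819449} + \frac{L{\left(-349 \right)}}{-2057974}\right) - \left(-1553\right) 1657 = \left(\frac{2312993}{-819449} + \frac{\frac{1230556}{1007} \left(-349\right)}{-2057974}\right) - \left(-1553\right) 1657 = \left(2312993 \left(- \frac{1}{819449}\right) - - \frac{214732022}{1036189909}\right) - -2573321 = \left(- \frac{2312993}{819449} + \frac{214732022}{1036189909}\right) + 2573321 = - \frac{2220738065491759}{849104784740141} + 2573321 = \frac{2185016953034218886502}{849104784740141}$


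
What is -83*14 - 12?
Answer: -1174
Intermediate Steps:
-83*14 - 12 = -1162 - 12 = -1174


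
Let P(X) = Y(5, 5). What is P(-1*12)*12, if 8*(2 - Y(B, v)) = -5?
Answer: 63/2 ≈ 31.500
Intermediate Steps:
Y(B, v) = 21/8 (Y(B, v) = 2 - ⅛*(-5) = 2 + 5/8 = 21/8)
P(X) = 21/8
P(-1*12)*12 = (21/8)*12 = 63/2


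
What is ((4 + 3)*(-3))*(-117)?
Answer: 2457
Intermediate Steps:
((4 + 3)*(-3))*(-117) = (7*(-3))*(-117) = -21*(-117) = 2457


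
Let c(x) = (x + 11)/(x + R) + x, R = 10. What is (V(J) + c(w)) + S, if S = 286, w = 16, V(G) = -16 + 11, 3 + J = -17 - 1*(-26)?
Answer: 7749/26 ≈ 298.04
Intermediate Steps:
J = 6 (J = -3 + (-17 - 1*(-26)) = -3 + (-17 + 26) = -3 + 9 = 6)
V(G) = -5
c(x) = x + (11 + x)/(10 + x) (c(x) = (x + 11)/(x + 10) + x = (11 + x)/(10 + x) + x = x + (11 + x)/(10 + x))
(V(J) + c(w)) + S = (-5 + (11 + 16² + 11*16)/(10 + 16)) + 286 = (-5 + (11 + 256 + 176)/26) + 286 = (-5 + (1/26)*443) + 286 = (-5 + 443/26) + 286 = 313/26 + 286 = 7749/26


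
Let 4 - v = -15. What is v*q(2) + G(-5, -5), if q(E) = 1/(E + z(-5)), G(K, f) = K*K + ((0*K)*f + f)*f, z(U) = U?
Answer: 131/3 ≈ 43.667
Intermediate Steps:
v = 19 (v = 4 - 1*(-15) = 4 + 15 = 19)
G(K, f) = K**2 + f**2 (G(K, f) = K**2 + (0*f + f)*f = K**2 + (0 + f)*f = K**2 + f*f = K**2 + f**2)
q(E) = 1/(-5 + E) (q(E) = 1/(E - 5) = 1/(-5 + E))
v*q(2) + G(-5, -5) = 19/(-5 + 2) + ((-5)**2 + (-5)**2) = 19/(-3) + (25 + 25) = 19*(-1/3) + 50 = -19/3 + 50 = 131/3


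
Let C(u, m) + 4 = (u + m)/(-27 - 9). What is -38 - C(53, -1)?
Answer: -293/9 ≈ -32.556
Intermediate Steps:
C(u, m) = -4 - m/36 - u/36 (C(u, m) = -4 + (u + m)/(-27 - 9) = -4 + (m + u)/(-36) = -4 + (m + u)*(-1/36) = -4 + (-m/36 - u/36) = -4 - m/36 - u/36)
-38 - C(53, -1) = -38 - (-4 - 1/36*(-1) - 1/36*53) = -38 - (-4 + 1/36 - 53/36) = -38 - 1*(-49/9) = -38 + 49/9 = -293/9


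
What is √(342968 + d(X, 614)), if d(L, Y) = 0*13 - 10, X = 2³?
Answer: √342958 ≈ 585.63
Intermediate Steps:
X = 8
d(L, Y) = -10 (d(L, Y) = 0 - 10 = -10)
√(342968 + d(X, 614)) = √(342968 - 10) = √342958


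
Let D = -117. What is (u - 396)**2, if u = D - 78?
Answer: 349281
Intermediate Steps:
u = -195 (u = -117 - 78 = -195)
(u - 396)**2 = (-195 - 396)**2 = (-591)**2 = 349281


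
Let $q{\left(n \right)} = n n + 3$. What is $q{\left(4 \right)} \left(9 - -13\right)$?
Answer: $418$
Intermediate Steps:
$q{\left(n \right)} = 3 + n^{2}$ ($q{\left(n \right)} = n^{2} + 3 = 3 + n^{2}$)
$q{\left(4 \right)} \left(9 - -13\right) = \left(3 + 4^{2}\right) \left(9 - -13\right) = \left(3 + 16\right) \left(9 + 13\right) = 19 \cdot 22 = 418$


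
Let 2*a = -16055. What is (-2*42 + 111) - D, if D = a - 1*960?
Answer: 18029/2 ≈ 9014.5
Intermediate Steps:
a = -16055/2 (a = (1/2)*(-16055) = -16055/2 ≈ -8027.5)
D = -17975/2 (D = -16055/2 - 1*960 = -16055/2 - 960 = -17975/2 ≈ -8987.5)
(-2*42 + 111) - D = (-2*42 + 111) - 1*(-17975/2) = (-84 + 111) + 17975/2 = 27 + 17975/2 = 18029/2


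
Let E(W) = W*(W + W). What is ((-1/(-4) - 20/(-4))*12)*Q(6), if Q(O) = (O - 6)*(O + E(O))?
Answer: 0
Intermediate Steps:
E(W) = 2*W² (E(W) = W*(2*W) = 2*W²)
Q(O) = (-6 + O)*(O + 2*O²) (Q(O) = (O - 6)*(O + 2*O²) = (-6 + O)*(O + 2*O²))
((-1/(-4) - 20/(-4))*12)*Q(6) = ((-1/(-4) - 20/(-4))*12)*(6*(-6 - 11*6 + 2*6²)) = ((-1*(-¼) - 20*(-¼))*12)*(6*(-6 - 66 + 2*36)) = ((¼ + 5)*12)*(6*(-6 - 66 + 72)) = ((21/4)*12)*(6*0) = 63*0 = 0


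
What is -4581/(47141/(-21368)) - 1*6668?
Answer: -216449380/47141 ≈ -4591.5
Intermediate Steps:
-4581/(47141/(-21368)) - 1*6668 = -4581/(47141*(-1/21368)) - 6668 = -4581/(-47141/21368) - 6668 = -4581*(-21368/47141) - 6668 = 97886808/47141 - 6668 = -216449380/47141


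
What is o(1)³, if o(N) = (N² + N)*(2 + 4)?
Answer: 1728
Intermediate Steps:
o(N) = 6*N + 6*N² (o(N) = (N + N²)*6 = 6*N + 6*N²)
o(1)³ = (6*1*(1 + 1))³ = (6*1*2)³ = 12³ = 1728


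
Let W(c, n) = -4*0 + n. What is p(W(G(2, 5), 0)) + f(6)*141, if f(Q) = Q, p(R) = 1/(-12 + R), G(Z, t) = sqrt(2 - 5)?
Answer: 10151/12 ≈ 845.92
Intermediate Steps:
G(Z, t) = I*sqrt(3) (G(Z, t) = sqrt(-3) = I*sqrt(3))
W(c, n) = n (W(c, n) = 0 + n = n)
p(W(G(2, 5), 0)) + f(6)*141 = 1/(-12 + 0) + 6*141 = 1/(-12) + 846 = -1/12 + 846 = 10151/12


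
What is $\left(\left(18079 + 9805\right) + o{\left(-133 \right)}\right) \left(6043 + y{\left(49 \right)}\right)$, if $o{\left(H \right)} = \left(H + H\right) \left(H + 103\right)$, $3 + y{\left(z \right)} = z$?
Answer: $218375896$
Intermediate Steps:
$y{\left(z \right)} = -3 + z$
$o{\left(H \right)} = 2 H \left(103 + H\right)$
$\left(\left(18079 + 9805\right) + o{\left(-133 \right)}\right) \left(6043 + y{\left(49 \right)}\right) = \left(\left(18079 + 9805\right) + 2 \left(-133\right) \left(103 - 133\right)\right) \left(6043 + \left(-3 + 49\right)\right) = \left(27884 + 2 \left(-133\right) \left(-30\right)\right) \left(6043 + 46\right) = \left(27884 + 7980\right) 6089 = 35864 \cdot 6089 = 218375896$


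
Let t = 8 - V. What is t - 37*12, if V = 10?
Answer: -446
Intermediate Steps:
t = -2 (t = 8 - 1*10 = 8 - 10 = -2)
t - 37*12 = -2 - 37*12 = -2 - 444 = -446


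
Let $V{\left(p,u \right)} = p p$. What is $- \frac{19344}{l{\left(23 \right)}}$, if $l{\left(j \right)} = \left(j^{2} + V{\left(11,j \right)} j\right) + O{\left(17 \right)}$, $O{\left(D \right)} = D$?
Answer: $- \frac{19344}{3329} \approx -5.8108$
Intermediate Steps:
$V{\left(p,u \right)} = p^{2}$
$l{\left(j \right)} = 17 + j^{2} + 121 j$ ($l{\left(j \right)} = \left(j^{2} + 11^{2} j\right) + 17 = \left(j^{2} + 121 j\right) + 17 = 17 + j^{2} + 121 j$)
$- \frac{19344}{l{\left(23 \right)}} = - \frac{19344}{17 + 23^{2} + 121 \cdot 23} = - \frac{19344}{17 + 529 + 2783} = - \frac{19344}{3329}$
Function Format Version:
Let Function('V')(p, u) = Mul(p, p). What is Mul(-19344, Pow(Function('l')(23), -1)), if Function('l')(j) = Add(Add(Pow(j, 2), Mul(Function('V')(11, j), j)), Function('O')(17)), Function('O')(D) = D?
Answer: Rational(-19344, 3329) ≈ -5.8108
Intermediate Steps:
Function('V')(p, u) = Pow(p, 2)
Function('l')(j) = Add(17, Pow(j, 2), Mul(121, j)) (Function('l')(j) = Add(Add(Pow(j, 2), Mul(Pow(11, 2), j)), 17) = Add(Add(Pow(j, 2), Mul(121, j)), 17) = Add(17, Pow(j, 2), Mul(121, j)))
Mul(-19344, Pow(Function('l')(23), -1)) = Mul(-19344, Pow(Add(17, Pow(23, 2), Mul(121, 23)), -1)) = Mul(-19344, Pow(Add(17, 529, 2783), -1)) = Mul(-19344, Pow(3329, -1)) = Mul(-19344, Rational(1, 3329)) = Rational(-19344, 3329)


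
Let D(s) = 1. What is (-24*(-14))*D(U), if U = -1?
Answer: 336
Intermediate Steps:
(-24*(-14))*D(U) = -24*(-14)*1 = 336*1 = 336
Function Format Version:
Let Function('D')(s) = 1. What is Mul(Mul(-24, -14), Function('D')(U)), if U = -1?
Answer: 336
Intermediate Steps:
Mul(Mul(-24, -14), Function('D')(U)) = Mul(Mul(-24, -14), 1) = Mul(336, 1) = 336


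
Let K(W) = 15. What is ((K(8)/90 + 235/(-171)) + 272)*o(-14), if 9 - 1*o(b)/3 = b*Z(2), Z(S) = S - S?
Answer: 277833/38 ≈ 7311.4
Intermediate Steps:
Z(S) = 0
o(b) = 27 (o(b) = 27 - 3*b*0 = 27 - 3*0 = 27 + 0 = 27)
((K(8)/90 + 235/(-171)) + 272)*o(-14) = ((15/90 + 235/(-171)) + 272)*27 = ((15*(1/90) + 235*(-1/171)) + 272)*27 = ((1/6 - 235/171) + 272)*27 = (-413/342 + 272)*27 = (92611/342)*27 = 277833/38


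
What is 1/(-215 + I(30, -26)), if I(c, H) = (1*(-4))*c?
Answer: -1/335 ≈ -0.0029851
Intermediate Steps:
I(c, H) = -4*c
1/(-215 + I(30, -26)) = 1/(-215 - 4*30) = 1/(-215 - 120) = 1/(-335) = -1/335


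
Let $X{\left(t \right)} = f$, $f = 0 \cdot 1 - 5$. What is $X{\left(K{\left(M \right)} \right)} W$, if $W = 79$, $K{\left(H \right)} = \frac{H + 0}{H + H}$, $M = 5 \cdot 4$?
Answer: $-395$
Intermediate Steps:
$f = -5$ ($f = 0 - 5 = -5$)
$M = 20$
$K{\left(H \right)} = \frac{1}{2}$ ($K{\left(H \right)} = \frac{H}{2 H} = H \frac{1}{2 H} = \frac{1}{2}$)
$X{\left(t \right)} = -5$
$X{\left(K{\left(M \right)} \right)} W = \left(-5\right) 79 = -395$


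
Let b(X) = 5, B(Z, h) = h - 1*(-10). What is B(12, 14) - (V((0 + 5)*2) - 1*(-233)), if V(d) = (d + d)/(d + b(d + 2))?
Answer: -631/3 ≈ -210.33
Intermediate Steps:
B(Z, h) = 10 + h (B(Z, h) = h + 10 = 10 + h)
V(d) = 2*d/(5 + d) (V(d) = (d + d)/(d + 5) = (2*d)/(5 + d) = 2*d/(5 + d))
B(12, 14) - (V((0 + 5)*2) - 1*(-233)) = (10 + 14) - (2*((0 + 5)*2)/(5 + (0 + 5)*2) - 1*(-233)) = 24 - (2*(5*2)/(5 + 5*2) + 233) = 24 - (2*10/(5 + 10) + 233) = 24 - (2*10/15 + 233) = 24 - (2*10*(1/15) + 233) = 24 - (4/3 + 233) = 24 - 1*703/3 = 24 - 703/3 = -631/3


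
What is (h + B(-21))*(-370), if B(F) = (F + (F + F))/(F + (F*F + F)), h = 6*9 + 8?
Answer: -434750/19 ≈ -22882.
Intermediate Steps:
h = 62 (h = 54 + 8 = 62)
B(F) = 3*F/(F² + 2*F) (B(F) = (F + 2*F)/(F + (F² + F)) = (3*F)/(F + (F + F²)) = (3*F)/(F² + 2*F) = 3*F/(F² + 2*F))
(h + B(-21))*(-370) = (62 + 3/(2 - 21))*(-370) = (62 + 3/(-19))*(-370) = (62 + 3*(-1/19))*(-370) = (62 - 3/19)*(-370) = (1175/19)*(-370) = -434750/19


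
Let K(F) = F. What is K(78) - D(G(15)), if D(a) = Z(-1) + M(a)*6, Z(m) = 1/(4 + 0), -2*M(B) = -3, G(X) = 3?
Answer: 275/4 ≈ 68.750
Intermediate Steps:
M(B) = 3/2 (M(B) = -½*(-3) = 3/2)
Z(m) = ¼ (Z(m) = 1/4 = ¼)
D(a) = 37/4 (D(a) = ¼ + (3/2)*6 = ¼ + 9 = 37/4)
K(78) - D(G(15)) = 78 - 1*37/4 = 78 - 37/4 = 275/4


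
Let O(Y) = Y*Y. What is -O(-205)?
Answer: -42025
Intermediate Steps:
O(Y) = Y²
-O(-205) = -1*(-205)² = -1*42025 = -42025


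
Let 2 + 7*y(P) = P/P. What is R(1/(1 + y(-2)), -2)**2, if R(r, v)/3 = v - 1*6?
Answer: 576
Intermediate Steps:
y(P) = -1/7 (y(P) = -2/7 + (P/P)/7 = -2/7 + (1/7)*1 = -2/7 + 1/7 = -1/7)
R(r, v) = -18 + 3*v (R(r, v) = 3*(v - 1*6) = 3*(v - 6) = 3*(-6 + v) = -18 + 3*v)
R(1/(1 + y(-2)), -2)**2 = (-18 + 3*(-2))**2 = (-18 - 6)**2 = (-24)**2 = 576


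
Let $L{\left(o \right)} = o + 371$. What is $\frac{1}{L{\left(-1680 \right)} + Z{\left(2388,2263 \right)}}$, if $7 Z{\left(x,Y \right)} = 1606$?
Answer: $- \frac{7}{7557} \approx -0.00092629$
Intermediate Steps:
$L{\left(o \right)} = 371 + o$
$Z{\left(x,Y \right)} = \frac{1606}{7}$ ($Z{\left(x,Y \right)} = \frac{1}{7} \cdot 1606 = \frac{1606}{7}$)
$\frac{1}{L{\left(-1680 \right)} + Z{\left(2388,2263 \right)}} = \frac{1}{\left(371 - 1680\right) + \frac{1606}{7}} = \frac{1}{-1309 + \frac{1606}{7}} = \frac{1}{- \frac{7557}{7}} = - \frac{7}{7557}$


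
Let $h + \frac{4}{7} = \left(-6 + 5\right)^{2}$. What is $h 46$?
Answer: $\frac{138}{7} \approx 19.714$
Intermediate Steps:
$h = \frac{3}{7}$ ($h = - \frac{4}{7} + \left(-6 + 5\right)^{2} = - \frac{4}{7} + \left(-1\right)^{2} = - \frac{4}{7} + 1 = \frac{3}{7} \approx 0.42857$)
$h 46 = \frac{3}{7} \cdot 46 = \frac{138}{7}$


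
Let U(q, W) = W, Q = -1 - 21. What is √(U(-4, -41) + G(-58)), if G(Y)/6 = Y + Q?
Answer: I*√521 ≈ 22.825*I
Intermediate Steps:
Q = -22
G(Y) = -132 + 6*Y (G(Y) = 6*(Y - 22) = 6*(-22 + Y) = -132 + 6*Y)
√(U(-4, -41) + G(-58)) = √(-41 + (-132 + 6*(-58))) = √(-41 + (-132 - 348)) = √(-41 - 480) = √(-521) = I*√521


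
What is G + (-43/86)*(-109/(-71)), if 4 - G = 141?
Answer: -19563/142 ≈ -137.77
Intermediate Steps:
G = -137 (G = 4 - 1*141 = 4 - 141 = -137)
G + (-43/86)*(-109/(-71)) = -137 + (-43/86)*(-109/(-71)) = -137 + (-43*1/86)*(-109*(-1/71)) = -137 - ½*109/71 = -137 - 109/142 = -19563/142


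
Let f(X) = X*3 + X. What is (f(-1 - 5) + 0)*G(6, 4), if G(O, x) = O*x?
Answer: -576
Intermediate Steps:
f(X) = 4*X (f(X) = 3*X + X = 4*X)
(f(-1 - 5) + 0)*G(6, 4) = (4*(-1 - 5) + 0)*(6*4) = (4*(-6) + 0)*24 = (-24 + 0)*24 = -24*24 = -576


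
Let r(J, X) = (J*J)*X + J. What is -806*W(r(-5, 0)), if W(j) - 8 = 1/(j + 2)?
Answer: -18538/3 ≈ -6179.3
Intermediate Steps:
r(J, X) = J + X*J² (r(J, X) = J²*X + J = X*J² + J = J + X*J²)
W(j) = 8 + 1/(2 + j) (W(j) = 8 + 1/(j + 2) = 8 + 1/(2 + j))
-806*W(r(-5, 0)) = -806*(17 + 8*(-5*(1 - 5*0)))/(2 - 5*(1 - 5*0)) = -806*(17 + 8*(-5*(1 + 0)))/(2 - 5*(1 + 0)) = -806*(17 + 8*(-5*1))/(2 - 5*1) = -806*(17 + 8*(-5))/(2 - 5) = -806*(17 - 40)/(-3) = -(-806)*(-23)/3 = -806*23/3 = -18538/3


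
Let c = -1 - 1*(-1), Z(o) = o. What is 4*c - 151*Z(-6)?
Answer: 906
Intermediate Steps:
c = 0 (c = -1 + 1 = 0)
4*c - 151*Z(-6) = 4*0 - 151*(-6) = 0 + 906 = 906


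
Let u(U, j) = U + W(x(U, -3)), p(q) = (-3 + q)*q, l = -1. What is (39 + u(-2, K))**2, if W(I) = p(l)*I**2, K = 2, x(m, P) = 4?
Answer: 10201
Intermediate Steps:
p(q) = q*(-3 + q)
W(I) = 4*I**2 (W(I) = (-(-3 - 1))*I**2 = (-1*(-4))*I**2 = 4*I**2)
u(U, j) = 64 + U (u(U, j) = U + 4*4**2 = U + 4*16 = U + 64 = 64 + U)
(39 + u(-2, K))**2 = (39 + (64 - 2))**2 = (39 + 62)**2 = 101**2 = 10201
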